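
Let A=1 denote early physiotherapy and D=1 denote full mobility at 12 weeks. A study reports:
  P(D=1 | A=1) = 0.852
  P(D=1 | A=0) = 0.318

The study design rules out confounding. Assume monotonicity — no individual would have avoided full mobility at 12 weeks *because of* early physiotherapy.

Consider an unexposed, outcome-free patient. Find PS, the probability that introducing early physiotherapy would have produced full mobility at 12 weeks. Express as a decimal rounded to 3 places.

Let p₁ = 0.852, p₀ = 0.318.
Under exogeneity and monotonicity, PS = (p₁ − p₀) / (1 − p₀).
PS = (0.852 − 0.318) / (1 − 0.318) = 0.534 / 0.682 ≈ 0.7830

PS ≈ 0.783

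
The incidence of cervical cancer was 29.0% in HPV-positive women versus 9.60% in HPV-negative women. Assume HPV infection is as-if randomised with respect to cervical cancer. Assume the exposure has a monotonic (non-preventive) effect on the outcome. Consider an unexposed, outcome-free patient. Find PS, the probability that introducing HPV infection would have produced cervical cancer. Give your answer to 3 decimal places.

PS ≈ 0.215

p₁ = 0.29, p₀ = 0.096.
Under exogeneity and monotonicity, PS = (p₁ − p₀) / (1 − p₀).
PS = (0.29 − 0.096) / (1 − 0.096) = 0.194 / 0.904 ≈ 0.2146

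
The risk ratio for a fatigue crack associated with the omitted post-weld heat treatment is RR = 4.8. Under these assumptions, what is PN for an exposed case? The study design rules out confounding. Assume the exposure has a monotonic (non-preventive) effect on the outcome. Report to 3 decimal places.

Under exogeneity and monotonicity, PN = (RR − 1) / RR = 1 − 1/RR.
PN = (4.8 − 1) / 4.8 = 3.8 / 4.8 ≈ 0.7917

PN ≈ 0.792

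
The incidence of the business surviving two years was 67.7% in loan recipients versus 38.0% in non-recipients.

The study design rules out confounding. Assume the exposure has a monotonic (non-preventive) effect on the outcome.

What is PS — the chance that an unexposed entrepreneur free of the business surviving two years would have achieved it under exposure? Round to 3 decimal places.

PS ≈ 0.479

p₁ = 0.677, p₀ = 0.38.
Under exogeneity and monotonicity, PS = (p₁ − p₀) / (1 − p₀).
PS = (0.677 − 0.38) / (1 − 0.38) = 0.297 / 0.62 ≈ 0.4790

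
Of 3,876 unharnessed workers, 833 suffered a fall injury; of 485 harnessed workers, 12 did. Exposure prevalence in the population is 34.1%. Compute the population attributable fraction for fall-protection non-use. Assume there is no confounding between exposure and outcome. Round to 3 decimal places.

p₁ = P(outcome | exposed) = 833/3876 = 0.21491
p₀ = P(outcome | unexposed) = 12/485 = 0.024742
Overall risk P(Y=1) = π·p₁ + (1−π)·p₀ = 0.341×0.21491 + 0.659×0.024742 = 0.08959.
Under exogeneity, PAF = [P(Y=1) − p₀] / P(Y=1).
PAF = (0.08959 − 0.024742) / 0.08959 ≈ 0.7238

PAF ≈ 0.724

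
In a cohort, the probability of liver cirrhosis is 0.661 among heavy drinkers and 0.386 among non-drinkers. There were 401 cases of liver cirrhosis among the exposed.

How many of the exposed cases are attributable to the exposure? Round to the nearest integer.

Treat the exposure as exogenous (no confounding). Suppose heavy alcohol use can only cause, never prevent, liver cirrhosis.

Let p₁ = 0.661, p₀ = 0.386.
PN = (p₁ − p₀)/p₁ = (0.661 − 0.386) / 0.661 ≈ 0.41604.
Attributable cases ≈ PN × (exposed cases) = 0.41604 × 401 ≈ 166.83.

about 167 cases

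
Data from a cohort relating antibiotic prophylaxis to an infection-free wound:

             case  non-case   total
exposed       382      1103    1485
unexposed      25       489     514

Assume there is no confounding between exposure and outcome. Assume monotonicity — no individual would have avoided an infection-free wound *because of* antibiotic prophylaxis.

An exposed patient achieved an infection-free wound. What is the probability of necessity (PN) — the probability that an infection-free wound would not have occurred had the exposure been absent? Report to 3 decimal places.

PN ≈ 0.811

p₁ = P(outcome | exposed) = 382/1485 = 0.25724
p₀ = P(outcome | unexposed) = 25/514 = 0.048638
Under exogeneity and monotonicity, PN = (p₁ − p₀)/p₁.
PN = (0.25724 − 0.048638) / 0.25724 ≈ 0.8109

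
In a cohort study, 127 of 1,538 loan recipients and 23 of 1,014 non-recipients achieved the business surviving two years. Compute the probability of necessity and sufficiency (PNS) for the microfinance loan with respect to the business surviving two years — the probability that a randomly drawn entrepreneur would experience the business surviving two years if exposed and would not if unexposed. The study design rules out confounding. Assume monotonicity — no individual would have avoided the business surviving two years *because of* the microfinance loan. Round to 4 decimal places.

p₁ = P(outcome | exposed) = 127/1538 = 0.082575
p₀ = P(outcome | unexposed) = 23/1014 = 0.022682
Under exogeneity and monotonicity, PNS = p₁ − p₀.
PNS = 0.082575 − 0.022682 = 0.059892

PNS ≈ 0.0599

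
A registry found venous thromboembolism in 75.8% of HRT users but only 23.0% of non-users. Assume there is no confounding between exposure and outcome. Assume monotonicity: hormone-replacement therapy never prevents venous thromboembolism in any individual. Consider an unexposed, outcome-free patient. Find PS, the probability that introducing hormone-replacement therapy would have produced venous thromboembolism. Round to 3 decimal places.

PS ≈ 0.686

p₁ = 0.758, p₀ = 0.23.
Under exogeneity and monotonicity, PS = (p₁ − p₀) / (1 − p₀).
PS = (0.758 − 0.23) / (1 − 0.23) = 0.528 / 0.77 ≈ 0.6857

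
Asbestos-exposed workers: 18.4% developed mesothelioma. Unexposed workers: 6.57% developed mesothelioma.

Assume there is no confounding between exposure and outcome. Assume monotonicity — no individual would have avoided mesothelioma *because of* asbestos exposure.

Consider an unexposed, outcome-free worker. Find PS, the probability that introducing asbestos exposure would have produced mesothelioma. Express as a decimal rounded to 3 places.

PS ≈ 0.127

p₁ = 0.184, p₀ = 0.0657.
Under exogeneity and monotonicity, PS = (p₁ − p₀) / (1 − p₀).
PS = (0.184 − 0.0657) / (1 − 0.0657) = 0.1183 / 0.9343 ≈ 0.1266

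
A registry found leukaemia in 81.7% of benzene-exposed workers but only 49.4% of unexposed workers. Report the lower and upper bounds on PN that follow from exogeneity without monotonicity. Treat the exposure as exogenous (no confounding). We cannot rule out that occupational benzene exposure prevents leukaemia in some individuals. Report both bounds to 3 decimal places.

0.395 ≤ PN ≤ 0.619

p₁ = 0.817, p₀ = 0.494.
Under exogeneity alone the bounds on PN are max{0,(p₁−p₀)/p₁} ≤ PN ≤ min{1,(1−p₀)/p₁}.
  lower = (p₁ − p₀)/p₁ = 0.323 / 0.817 ≈ 0.3953
  upper = min{1, (1 − p₀)/p₁} = 0.506 / 0.817 ≈ 0.6193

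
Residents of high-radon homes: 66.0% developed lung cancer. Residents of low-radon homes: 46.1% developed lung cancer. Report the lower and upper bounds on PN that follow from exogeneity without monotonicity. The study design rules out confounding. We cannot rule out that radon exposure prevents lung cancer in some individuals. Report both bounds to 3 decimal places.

p₁ = 0.66, p₀ = 0.461.
Under exogeneity alone the bounds on PN are max{0,(p₁−p₀)/p₁} ≤ PN ≤ min{1,(1−p₀)/p₁}.
  lower = (p₁ − p₀)/p₁ = 0.199 / 0.66 ≈ 0.3015
  upper = min{1, (1 − p₀)/p₁} = 0.539 / 0.66 ≈ 0.8167

0.302 ≤ PN ≤ 0.817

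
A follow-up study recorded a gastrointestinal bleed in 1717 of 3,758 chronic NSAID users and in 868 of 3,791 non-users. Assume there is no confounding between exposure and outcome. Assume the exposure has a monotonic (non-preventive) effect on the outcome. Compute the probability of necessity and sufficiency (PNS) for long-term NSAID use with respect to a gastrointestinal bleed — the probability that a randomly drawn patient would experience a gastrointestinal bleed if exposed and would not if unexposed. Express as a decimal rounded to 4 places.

p₁ = P(outcome | exposed) = 1717/3758 = 0.45689
p₀ = P(outcome | unexposed) = 868/3791 = 0.22896
Under exogeneity and monotonicity, PNS = p₁ − p₀.
PNS = 0.45689 − 0.22896 = 0.22793

PNS ≈ 0.2279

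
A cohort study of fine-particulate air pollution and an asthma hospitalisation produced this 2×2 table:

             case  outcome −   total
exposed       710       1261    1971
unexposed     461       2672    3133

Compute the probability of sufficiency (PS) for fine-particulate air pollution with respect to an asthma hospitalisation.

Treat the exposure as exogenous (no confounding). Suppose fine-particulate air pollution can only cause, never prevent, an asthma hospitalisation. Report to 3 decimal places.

PS ≈ 0.250

p₁ = P(outcome | exposed) = 710/1971 = 0.36022
p₀ = P(outcome | unexposed) = 461/3133 = 0.14714
Under exogeneity and monotonicity, PS = (p₁ − p₀)/(1 − p₀).
PS = (0.36022 − 0.14714) / 0.85286 ≈ 0.2498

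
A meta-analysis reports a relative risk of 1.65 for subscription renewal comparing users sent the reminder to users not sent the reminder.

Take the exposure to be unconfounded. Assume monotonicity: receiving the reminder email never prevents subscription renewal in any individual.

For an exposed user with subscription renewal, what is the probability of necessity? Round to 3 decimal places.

PN ≈ 0.394

Under exogeneity and monotonicity, PN = (RR − 1) / RR = 1 − 1/RR.
PN = (1.65 − 1) / 1.65 = 0.65 / 1.65 ≈ 0.3939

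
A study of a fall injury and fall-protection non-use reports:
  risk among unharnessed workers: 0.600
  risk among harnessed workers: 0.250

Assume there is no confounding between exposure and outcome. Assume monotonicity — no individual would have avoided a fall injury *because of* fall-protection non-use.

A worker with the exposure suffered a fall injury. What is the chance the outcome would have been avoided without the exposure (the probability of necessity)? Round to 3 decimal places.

PN ≈ 0.583

Let p₁ = 0.6, p₀ = 0.25.
Under exogeneity and monotonicity, PN = (p₁ − p₀) / p₁.
PN = (0.6 − 0.25) / 0.6 = 0.35 / 0.6 ≈ 0.5833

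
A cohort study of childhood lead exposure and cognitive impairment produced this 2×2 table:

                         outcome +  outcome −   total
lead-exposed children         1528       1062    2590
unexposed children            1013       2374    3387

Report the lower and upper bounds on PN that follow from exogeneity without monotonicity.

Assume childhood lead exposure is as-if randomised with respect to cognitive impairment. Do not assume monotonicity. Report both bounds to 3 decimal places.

0.493 ≤ PN ≤ 1.000

p₁ = P(outcome | exposed) = 1528/2590 = 0.58996
p₀ = P(outcome | unexposed) = 1013/3387 = 0.29908
Under exogeneity alone the bounds on PN are max{0,(p₁−p₀)/p₁} ≤ PN ≤ min{1,(1−p₀)/p₁}.
  lower = (p₁ − p₀)/p₁ = 0.29088 / 0.58996 ≈ 0.4930
  upper = min{1, (1 − p₀)/p₁} = 0.70092 / 0.58996 ≈ 1.1881 → capped at 1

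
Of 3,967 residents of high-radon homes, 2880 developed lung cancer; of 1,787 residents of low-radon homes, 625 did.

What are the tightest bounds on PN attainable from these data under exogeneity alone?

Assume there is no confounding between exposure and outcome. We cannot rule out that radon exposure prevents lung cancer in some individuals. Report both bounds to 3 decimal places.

0.518 ≤ PN ≤ 0.896

p₁ = P(outcome | exposed) = 2880/3967 = 0.72599
p₀ = P(outcome | unexposed) = 625/1787 = 0.34975
Under exogeneity alone the bounds on PN are max{0,(p₁−p₀)/p₁} ≤ PN ≤ min{1,(1−p₀)/p₁}.
  lower = (p₁ − p₀)/p₁ = 0.37624 / 0.72599 ≈ 0.5182
  upper = min{1, (1 − p₀)/p₁} = 0.65025 / 0.72599 ≈ 0.8957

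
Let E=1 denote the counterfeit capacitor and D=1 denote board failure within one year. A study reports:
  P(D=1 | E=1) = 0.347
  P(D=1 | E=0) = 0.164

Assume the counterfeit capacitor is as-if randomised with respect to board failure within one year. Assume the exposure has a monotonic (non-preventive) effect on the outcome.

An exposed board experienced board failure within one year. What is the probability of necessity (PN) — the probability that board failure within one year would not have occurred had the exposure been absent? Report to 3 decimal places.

Let p₁ = 0.347, p₀ = 0.164.
Under exogeneity and monotonicity, PN = (p₁ − p₀) / p₁.
PN = (0.347 − 0.164) / 0.347 = 0.183 / 0.347 ≈ 0.5274

PN ≈ 0.527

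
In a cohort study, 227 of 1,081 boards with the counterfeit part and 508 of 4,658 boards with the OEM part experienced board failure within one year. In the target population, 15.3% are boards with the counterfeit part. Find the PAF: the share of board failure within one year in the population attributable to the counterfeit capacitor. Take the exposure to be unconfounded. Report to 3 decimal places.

PAF ≈ 0.124

p₁ = P(outcome | exposed) = 227/1081 = 0.20999
p₀ = P(outcome | unexposed) = 508/4658 = 0.10906
Overall risk P(Y=1) = π·p₁ + (1−π)·p₀ = 0.153×0.20999 + 0.847×0.10906 = 0.1245.
Under exogeneity, PAF = [P(Y=1) − p₀] / P(Y=1).
PAF = (0.1245 − 0.10906) / 0.1245 ≈ 0.1240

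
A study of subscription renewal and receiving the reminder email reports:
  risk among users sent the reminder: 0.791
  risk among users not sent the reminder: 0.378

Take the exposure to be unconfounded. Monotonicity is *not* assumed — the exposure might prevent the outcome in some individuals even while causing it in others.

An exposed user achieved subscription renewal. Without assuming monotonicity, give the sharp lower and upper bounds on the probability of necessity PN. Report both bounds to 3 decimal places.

0.522 ≤ PN ≤ 0.786

Let p₁ = 0.791, p₀ = 0.378.
Under exogeneity alone the bounds on PN are max{0,(p₁−p₀)/p₁} ≤ PN ≤ min{1,(1−p₀)/p₁}.
  lower = (p₁ − p₀)/p₁ = 0.413 / 0.791 ≈ 0.5221
  upper = min{1, (1 − p₀)/p₁} = 0.622 / 0.791 ≈ 0.7863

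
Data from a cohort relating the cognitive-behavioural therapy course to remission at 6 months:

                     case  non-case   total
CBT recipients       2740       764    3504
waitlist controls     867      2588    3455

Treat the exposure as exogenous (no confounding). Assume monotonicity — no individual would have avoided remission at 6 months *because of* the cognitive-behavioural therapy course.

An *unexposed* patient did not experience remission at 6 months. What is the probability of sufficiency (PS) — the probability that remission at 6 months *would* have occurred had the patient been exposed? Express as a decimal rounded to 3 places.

p₁ = P(outcome | exposed) = 2740/3504 = 0.78196
p₀ = P(outcome | unexposed) = 867/3455 = 0.25094
Under exogeneity and monotonicity, PS = (p₁ − p₀) / (1 − p₀).
PS = (0.78196 − 0.25094) / (1 − 0.25094) = 0.53102 / 0.74906 ≈ 0.7089

PS ≈ 0.709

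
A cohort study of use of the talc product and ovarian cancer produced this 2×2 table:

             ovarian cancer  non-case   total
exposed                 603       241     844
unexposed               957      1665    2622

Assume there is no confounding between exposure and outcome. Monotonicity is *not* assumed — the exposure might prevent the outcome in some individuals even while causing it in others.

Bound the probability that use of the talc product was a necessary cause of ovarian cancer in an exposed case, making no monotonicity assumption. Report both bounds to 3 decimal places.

p₁ = P(outcome | exposed) = 603/844 = 0.71445
p₀ = P(outcome | unexposed) = 957/2622 = 0.36499
Under exogeneity alone the bounds on PN are max{0,(p₁−p₀)/p₁} ≤ PN ≤ min{1,(1−p₀)/p₁}.
  lower = (p₁ − p₀)/p₁ = 0.34947 / 0.71445 ≈ 0.4891
  upper = min{1, (1 − p₀)/p₁} = 0.63501 / 0.71445 ≈ 0.8888

0.489 ≤ PN ≤ 0.889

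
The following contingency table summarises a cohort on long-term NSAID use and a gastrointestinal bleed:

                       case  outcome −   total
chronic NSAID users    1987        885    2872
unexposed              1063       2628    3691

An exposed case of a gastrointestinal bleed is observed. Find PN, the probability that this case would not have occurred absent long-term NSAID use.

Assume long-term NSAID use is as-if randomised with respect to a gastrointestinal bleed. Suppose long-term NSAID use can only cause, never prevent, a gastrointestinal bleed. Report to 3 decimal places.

PN ≈ 0.584

p₁ = P(outcome | exposed) = 1987/2872 = 0.69185
p₀ = P(outcome | unexposed) = 1063/3691 = 0.288
Under exogeneity and monotonicity, PN = (p₁ − p₀) / p₁.
PN = (0.69185 − 0.288) / 0.69185 = 0.40385 / 0.69185 ≈ 0.5837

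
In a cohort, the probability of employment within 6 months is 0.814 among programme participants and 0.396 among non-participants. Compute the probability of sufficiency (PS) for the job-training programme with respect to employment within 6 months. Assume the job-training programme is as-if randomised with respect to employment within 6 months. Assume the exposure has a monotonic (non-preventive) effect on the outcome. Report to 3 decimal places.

Let p₁ = 0.814, p₀ = 0.396.
Under exogeneity and monotonicity, PS = (p₁ − p₀) / (1 − p₀).
PS = (0.814 − 0.396) / (1 − 0.396) = 0.418 / 0.604 ≈ 0.6921

PS ≈ 0.692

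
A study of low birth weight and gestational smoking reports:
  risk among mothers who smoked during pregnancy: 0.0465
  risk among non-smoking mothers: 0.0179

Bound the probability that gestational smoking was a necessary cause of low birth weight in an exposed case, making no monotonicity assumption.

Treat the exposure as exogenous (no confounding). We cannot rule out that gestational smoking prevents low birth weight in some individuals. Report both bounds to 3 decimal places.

0.615 ≤ PN ≤ 1.000

Let p₁ = 0.0465, p₀ = 0.0179.
Under exogeneity alone the bounds on PN are max{0,(p₁−p₀)/p₁} ≤ PN ≤ min{1,(1−p₀)/p₁}.
  lower = (p₁ − p₀)/p₁ = 0.0286 / 0.0465 ≈ 0.6151
  upper = min{1, (1 − p₀)/p₁} = 0.9821 / 0.0465 ≈ 21.1204 → capped at 1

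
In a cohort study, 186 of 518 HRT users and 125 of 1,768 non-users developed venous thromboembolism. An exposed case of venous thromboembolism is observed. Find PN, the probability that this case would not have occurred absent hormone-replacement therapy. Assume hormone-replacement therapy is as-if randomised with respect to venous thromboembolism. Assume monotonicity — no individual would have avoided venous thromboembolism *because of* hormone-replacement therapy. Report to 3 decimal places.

PN ≈ 0.803

p₁ = P(outcome | exposed) = 186/518 = 0.35907
p₀ = P(outcome | unexposed) = 125/1768 = 0.070701
Under exogeneity and monotonicity, PN = (p₁ − p₀) / p₁.
PN = (0.35907 − 0.070701) / 0.35907 = 0.28837 / 0.35907 ≈ 0.8031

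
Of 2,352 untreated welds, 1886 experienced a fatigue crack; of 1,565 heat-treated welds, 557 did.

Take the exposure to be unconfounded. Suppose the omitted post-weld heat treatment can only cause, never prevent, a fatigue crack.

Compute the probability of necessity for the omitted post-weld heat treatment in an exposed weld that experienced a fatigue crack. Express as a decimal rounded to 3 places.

p₁ = P(outcome | exposed) = 1886/2352 = 0.80187
p₀ = P(outcome | unexposed) = 557/1565 = 0.35591
Under exogeneity and monotonicity, PN = (p₁ − p₀) / p₁.
PN = (0.80187 − 0.35591) / 0.80187 = 0.44596 / 0.80187 ≈ 0.5561

PN ≈ 0.556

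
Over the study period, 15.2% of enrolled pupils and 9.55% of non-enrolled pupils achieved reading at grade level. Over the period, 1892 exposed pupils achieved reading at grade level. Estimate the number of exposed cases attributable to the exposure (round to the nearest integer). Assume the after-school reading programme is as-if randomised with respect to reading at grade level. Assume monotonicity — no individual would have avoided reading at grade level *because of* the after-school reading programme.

about 703 cases

p₁ = 0.152, p₀ = 0.0955.
PN = (p₁ − p₀)/p₁ = (0.152 − 0.0955) / 0.152 ≈ 0.37171.
Attributable cases ≈ PN × (exposed cases) = 0.37171 × 1892 ≈ 703.28.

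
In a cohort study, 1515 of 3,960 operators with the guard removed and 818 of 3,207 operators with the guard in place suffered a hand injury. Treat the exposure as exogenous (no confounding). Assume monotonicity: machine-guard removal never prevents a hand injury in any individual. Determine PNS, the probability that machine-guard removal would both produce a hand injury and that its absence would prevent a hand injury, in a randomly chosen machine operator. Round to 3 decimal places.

p₁ = P(outcome | exposed) = 1515/3960 = 0.38258
p₀ = P(outcome | unexposed) = 818/3207 = 0.25507
Under exogeneity and monotonicity, PNS = p₁ − p₀.
PNS = 0.38258 − 0.25507 = 0.12751

PNS ≈ 0.128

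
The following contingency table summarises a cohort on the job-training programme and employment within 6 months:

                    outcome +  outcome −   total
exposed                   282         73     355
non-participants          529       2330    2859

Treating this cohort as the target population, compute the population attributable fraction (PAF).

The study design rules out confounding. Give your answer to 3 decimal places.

PAF ≈ 0.267

p₁ = P(outcome | exposed) = 282/355 = 0.79437
p₀ = P(outcome | unexposed) = 529/2859 = 0.18503
Exposure prevalence π = 355/3214 = 0.11045; overall risk P(Y=1) = 0.25233.
Under exogeneity, PAF = [P(Y=1) − p₀]/P(Y=1).
PAF = (0.25233 − 0.18503) / 0.25233 ≈ 0.2667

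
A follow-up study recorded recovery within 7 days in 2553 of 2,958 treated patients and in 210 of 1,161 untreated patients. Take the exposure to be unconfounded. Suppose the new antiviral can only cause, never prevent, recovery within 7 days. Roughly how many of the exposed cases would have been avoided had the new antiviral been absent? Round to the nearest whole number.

p₁ = P(outcome | exposed) = 2553/2958 = 0.86308
p₀ = P(outcome | unexposed) = 210/1161 = 0.18088
PN = (p₁ − p₀)/p₁ = (0.86308 − 0.18088) / 0.86308 ≈ 0.79043.
Attributable cases ≈ PN × (exposed cases) = 0.79043 × 2553 ≈ 2017.96.

about 2018 cases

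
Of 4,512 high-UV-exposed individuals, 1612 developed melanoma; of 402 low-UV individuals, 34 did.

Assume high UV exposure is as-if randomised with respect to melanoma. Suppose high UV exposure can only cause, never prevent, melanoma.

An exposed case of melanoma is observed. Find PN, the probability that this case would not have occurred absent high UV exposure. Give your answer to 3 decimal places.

p₁ = P(outcome | exposed) = 1612/4512 = 0.35727
p₀ = P(outcome | unexposed) = 34/402 = 0.084577
Under exogeneity and monotonicity, PN = (p₁ − p₀) / p₁.
PN = (0.35727 − 0.084577) / 0.35727 = 0.27269 / 0.35727 ≈ 0.7633

PN ≈ 0.763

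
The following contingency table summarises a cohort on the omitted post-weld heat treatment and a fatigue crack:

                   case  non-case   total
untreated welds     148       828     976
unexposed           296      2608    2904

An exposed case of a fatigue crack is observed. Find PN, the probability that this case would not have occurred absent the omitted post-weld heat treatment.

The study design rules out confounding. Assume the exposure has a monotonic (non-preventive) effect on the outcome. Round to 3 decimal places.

PN ≈ 0.328

p₁ = P(outcome | exposed) = 148/976 = 0.15164
p₀ = P(outcome | unexposed) = 296/2904 = 0.10193
Under exogeneity and monotonicity, PN = (p₁ − p₀) / p₁.
PN = (0.15164 − 0.10193) / 0.15164 = 0.049711 / 0.15164 ≈ 0.3278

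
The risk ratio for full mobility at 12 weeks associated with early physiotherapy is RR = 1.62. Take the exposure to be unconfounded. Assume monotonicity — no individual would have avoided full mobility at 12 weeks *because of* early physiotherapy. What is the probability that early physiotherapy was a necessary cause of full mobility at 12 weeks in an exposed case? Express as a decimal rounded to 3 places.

PN ≈ 0.383

Under exogeneity and monotonicity, PN = (RR − 1) / RR = 1 − 1/RR.
PN = (1.62 − 1) / 1.62 = 0.62 / 1.62 ≈ 0.3827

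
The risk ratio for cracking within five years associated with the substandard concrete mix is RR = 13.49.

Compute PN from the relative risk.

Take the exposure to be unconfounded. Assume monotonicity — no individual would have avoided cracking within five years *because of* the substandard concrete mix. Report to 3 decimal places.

PN ≈ 0.926

Under exogeneity and monotonicity, PN = (RR − 1) / RR = 1 − 1/RR.
PN = (13.49 − 1) / 13.49 = 12.49 / 13.49 ≈ 0.9259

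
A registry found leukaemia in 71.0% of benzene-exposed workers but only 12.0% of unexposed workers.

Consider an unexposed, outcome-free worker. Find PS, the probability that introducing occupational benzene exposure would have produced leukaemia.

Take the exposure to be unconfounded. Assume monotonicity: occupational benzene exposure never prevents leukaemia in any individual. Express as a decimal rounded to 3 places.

p₁ = 0.71, p₀ = 0.12.
Under exogeneity and monotonicity, PS = (p₁ − p₀) / (1 − p₀).
PS = (0.71 − 0.12) / (1 − 0.12) = 0.59 / 0.88 ≈ 0.6705

PS ≈ 0.670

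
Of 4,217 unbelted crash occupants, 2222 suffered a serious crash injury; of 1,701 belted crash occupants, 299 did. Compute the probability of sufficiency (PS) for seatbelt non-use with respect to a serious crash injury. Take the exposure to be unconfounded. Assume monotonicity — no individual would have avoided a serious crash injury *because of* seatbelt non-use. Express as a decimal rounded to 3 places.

p₁ = P(outcome | exposed) = 2222/4217 = 0.52691
p₀ = P(outcome | unexposed) = 299/1701 = 0.17578
Under exogeneity and monotonicity, PS = (p₁ − p₀) / (1 − p₀).
PS = (0.52691 − 0.17578) / (1 − 0.17578) = 0.35114 / 0.82422 ≈ 0.4260

PS ≈ 0.426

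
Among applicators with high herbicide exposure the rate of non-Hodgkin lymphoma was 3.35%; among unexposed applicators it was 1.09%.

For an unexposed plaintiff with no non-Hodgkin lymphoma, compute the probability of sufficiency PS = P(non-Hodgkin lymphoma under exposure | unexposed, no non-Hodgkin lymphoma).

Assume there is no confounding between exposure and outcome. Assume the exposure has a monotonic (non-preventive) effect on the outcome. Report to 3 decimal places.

p₁ = 0.0335, p₀ = 0.0109.
Under exogeneity and monotonicity, PS = (p₁ − p₀) / (1 − p₀).
PS = (0.0335 − 0.0109) / (1 − 0.0109) = 0.0226 / 0.9891 ≈ 0.0228

PS ≈ 0.023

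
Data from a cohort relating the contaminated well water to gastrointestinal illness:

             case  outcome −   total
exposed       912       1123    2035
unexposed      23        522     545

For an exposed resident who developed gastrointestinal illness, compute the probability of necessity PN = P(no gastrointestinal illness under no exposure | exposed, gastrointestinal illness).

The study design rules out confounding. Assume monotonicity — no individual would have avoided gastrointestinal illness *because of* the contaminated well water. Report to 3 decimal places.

PN ≈ 0.906

p₁ = P(outcome | exposed) = 912/2035 = 0.44816
p₀ = P(outcome | unexposed) = 23/545 = 0.042202
Under exogeneity and monotonicity, PN = (p₁ − p₀)/p₁.
PN = (0.44816 − 0.042202) / 0.44816 ≈ 0.9058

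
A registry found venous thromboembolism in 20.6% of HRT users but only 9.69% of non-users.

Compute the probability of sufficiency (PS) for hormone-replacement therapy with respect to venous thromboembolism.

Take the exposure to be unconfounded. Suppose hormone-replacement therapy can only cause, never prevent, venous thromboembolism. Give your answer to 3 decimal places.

p₁ = 0.206, p₀ = 0.0969.
Under exogeneity and monotonicity, PS = (p₁ − p₀) / (1 − p₀).
PS = (0.206 − 0.0969) / (1 − 0.0969) = 0.1091 / 0.9031 ≈ 0.1208

PS ≈ 0.121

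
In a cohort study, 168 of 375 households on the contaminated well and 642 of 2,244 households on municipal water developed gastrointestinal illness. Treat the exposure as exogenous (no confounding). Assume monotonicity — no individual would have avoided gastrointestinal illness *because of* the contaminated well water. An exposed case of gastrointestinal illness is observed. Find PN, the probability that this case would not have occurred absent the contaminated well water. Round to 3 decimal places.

p₁ = P(outcome | exposed) = 168/375 = 0.448
p₀ = P(outcome | unexposed) = 642/2244 = 0.2861
Under exogeneity and monotonicity, PN = (p₁ − p₀) / p₁.
PN = (0.448 − 0.2861) / 0.448 = 0.1619 / 0.448 ≈ 0.3614

PN ≈ 0.361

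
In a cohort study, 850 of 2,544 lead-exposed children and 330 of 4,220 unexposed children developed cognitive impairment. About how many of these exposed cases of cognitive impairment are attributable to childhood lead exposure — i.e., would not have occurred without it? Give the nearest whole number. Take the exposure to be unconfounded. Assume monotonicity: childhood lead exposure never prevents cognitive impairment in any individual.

p₁ = P(outcome | exposed) = 850/2544 = 0.33412
p₀ = P(outcome | unexposed) = 330/4220 = 0.078199
PN = (p₁ − p₀)/p₁ = (0.33412 − 0.078199) / 0.33412 ≈ 0.76595.
Attributable cases ≈ PN × (exposed cases) = 0.76595 × 850 ≈ 651.06.

about 651 cases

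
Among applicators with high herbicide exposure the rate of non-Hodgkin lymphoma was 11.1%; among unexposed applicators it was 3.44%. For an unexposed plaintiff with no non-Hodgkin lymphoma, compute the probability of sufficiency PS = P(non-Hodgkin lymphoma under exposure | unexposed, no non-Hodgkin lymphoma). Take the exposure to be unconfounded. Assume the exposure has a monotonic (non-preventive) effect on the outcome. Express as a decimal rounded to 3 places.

p₁ = 0.111, p₀ = 0.0344.
Under exogeneity and monotonicity, PS = (p₁ − p₀) / (1 − p₀).
PS = (0.111 − 0.0344) / (1 − 0.0344) = 0.0766 / 0.9656 ≈ 0.0793

PS ≈ 0.079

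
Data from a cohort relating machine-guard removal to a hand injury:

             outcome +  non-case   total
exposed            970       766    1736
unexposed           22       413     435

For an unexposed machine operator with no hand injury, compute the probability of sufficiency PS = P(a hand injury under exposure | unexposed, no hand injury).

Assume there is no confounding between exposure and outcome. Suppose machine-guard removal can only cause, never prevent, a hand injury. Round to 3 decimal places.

p₁ = P(outcome | exposed) = 970/1736 = 0.55876
p₀ = P(outcome | unexposed) = 22/435 = 0.050575
Under exogeneity and monotonicity, PS = (p₁ − p₀)/(1 − p₀).
PS = (0.55876 − 0.050575) / 0.94943 ≈ 0.5353

PS ≈ 0.535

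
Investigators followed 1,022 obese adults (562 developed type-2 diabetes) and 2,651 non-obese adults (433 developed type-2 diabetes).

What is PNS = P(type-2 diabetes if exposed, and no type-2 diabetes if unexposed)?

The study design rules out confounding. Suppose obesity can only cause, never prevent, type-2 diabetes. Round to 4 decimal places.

p₁ = P(outcome | exposed) = 562/1022 = 0.5499
p₀ = P(outcome | unexposed) = 433/2651 = 0.16333
Under exogeneity and monotonicity, PNS = p₁ − p₀.
PNS = 0.5499 − 0.16333 = 0.38657

PNS ≈ 0.3866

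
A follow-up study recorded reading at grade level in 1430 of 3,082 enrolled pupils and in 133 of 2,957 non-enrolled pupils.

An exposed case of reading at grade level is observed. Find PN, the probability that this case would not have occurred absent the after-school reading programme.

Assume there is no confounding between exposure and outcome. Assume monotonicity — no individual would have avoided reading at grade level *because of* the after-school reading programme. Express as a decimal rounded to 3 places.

PN ≈ 0.903

p₁ = P(outcome | exposed) = 1430/3082 = 0.46398
p₀ = P(outcome | unexposed) = 133/2957 = 0.044978
Under exogeneity and monotonicity, PN = (p₁ − p₀) / p₁.
PN = (0.46398 − 0.044978) / 0.46398 = 0.41901 / 0.46398 ≈ 0.9031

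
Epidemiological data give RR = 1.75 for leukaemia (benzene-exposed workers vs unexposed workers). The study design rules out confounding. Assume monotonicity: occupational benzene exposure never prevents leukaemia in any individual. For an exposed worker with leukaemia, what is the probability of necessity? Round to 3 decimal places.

PN ≈ 0.429

Under exogeneity and monotonicity, PN = (RR − 1) / RR = 1 − 1/RR.
PN = (1.75 − 1) / 1.75 = 0.75 / 1.75 ≈ 0.4286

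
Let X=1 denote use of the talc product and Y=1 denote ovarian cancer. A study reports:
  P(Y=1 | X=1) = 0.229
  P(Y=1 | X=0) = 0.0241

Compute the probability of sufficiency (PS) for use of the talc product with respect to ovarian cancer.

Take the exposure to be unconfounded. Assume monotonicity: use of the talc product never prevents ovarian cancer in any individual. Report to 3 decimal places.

Let p₁ = 0.229, p₀ = 0.0241.
Under exogeneity and monotonicity, PS = (p₁ − p₀) / (1 − p₀).
PS = (0.229 − 0.0241) / (1 − 0.0241) = 0.2049 / 0.9759 ≈ 0.2100

PS ≈ 0.210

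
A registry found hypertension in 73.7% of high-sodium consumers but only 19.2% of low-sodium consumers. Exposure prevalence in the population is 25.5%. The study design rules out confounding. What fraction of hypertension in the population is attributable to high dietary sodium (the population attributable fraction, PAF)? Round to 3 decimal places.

PAF ≈ 0.420

p₁ = 0.737, p₀ = 0.192.
Overall risk P(Y=1) = π·p₁ + (1−π)·p₀ = 0.255×0.737 + 0.745×0.192 = 0.33098.
Under exogeneity, PAF = [P(Y=1) − p₀] / P(Y=1).
PAF = (0.33098 − 0.192) / 0.33098 ≈ 0.4199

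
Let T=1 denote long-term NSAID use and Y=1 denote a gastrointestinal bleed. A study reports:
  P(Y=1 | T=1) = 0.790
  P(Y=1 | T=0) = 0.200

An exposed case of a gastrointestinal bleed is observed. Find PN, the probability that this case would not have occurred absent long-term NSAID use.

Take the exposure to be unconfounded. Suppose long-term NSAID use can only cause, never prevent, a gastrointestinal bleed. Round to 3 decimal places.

Let p₁ = 0.79, p₀ = 0.2.
Under exogeneity and monotonicity, PN = (p₁ − p₀) / p₁.
PN = (0.79 − 0.2) / 0.79 = 0.59 / 0.79 ≈ 0.7468

PN ≈ 0.747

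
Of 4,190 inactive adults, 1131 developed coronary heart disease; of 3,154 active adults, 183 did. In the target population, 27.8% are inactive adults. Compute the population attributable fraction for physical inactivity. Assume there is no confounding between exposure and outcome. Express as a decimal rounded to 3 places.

p₁ = P(outcome | exposed) = 1131/4190 = 0.26993
p₀ = P(outcome | unexposed) = 183/3154 = 0.058022
Overall risk P(Y=1) = π·p₁ + (1−π)·p₀ = 0.278×0.26993 + 0.722×0.058022 = 0.11693.
Under exogeneity, PAF = [P(Y=1) − p₀] / P(Y=1).
PAF = (0.11693 − 0.058022) / 0.11693 ≈ 0.5038

PAF ≈ 0.504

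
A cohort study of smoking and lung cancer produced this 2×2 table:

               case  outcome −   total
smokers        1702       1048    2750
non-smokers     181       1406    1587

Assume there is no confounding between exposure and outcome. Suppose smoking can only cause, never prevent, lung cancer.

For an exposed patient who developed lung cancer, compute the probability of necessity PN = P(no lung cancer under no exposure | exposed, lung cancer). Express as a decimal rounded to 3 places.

p₁ = P(outcome | exposed) = 1702/2750 = 0.61891
p₀ = P(outcome | unexposed) = 181/1587 = 0.11405
Under exogeneity and monotonicity, PN = (p₁ − p₀) / p₁.
PN = (0.61891 − 0.11405) / 0.61891 = 0.50486 / 0.61891 ≈ 0.8157

PN ≈ 0.816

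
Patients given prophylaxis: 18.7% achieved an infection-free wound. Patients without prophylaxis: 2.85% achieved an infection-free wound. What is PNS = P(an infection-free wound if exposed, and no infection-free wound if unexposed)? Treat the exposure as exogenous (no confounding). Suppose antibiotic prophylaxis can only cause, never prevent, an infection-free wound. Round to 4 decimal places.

PNS ≈ 0.1585

p₁ = 0.187, p₀ = 0.0285.
Under exogeneity and monotonicity, PNS = p₁ − p₀.
PNS = 0.187 − 0.0285 = 0.1585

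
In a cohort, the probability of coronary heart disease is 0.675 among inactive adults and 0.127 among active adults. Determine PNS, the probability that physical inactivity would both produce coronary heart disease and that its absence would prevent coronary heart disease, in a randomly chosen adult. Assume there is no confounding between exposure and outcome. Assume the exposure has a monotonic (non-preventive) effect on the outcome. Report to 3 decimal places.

Let p₁ = 0.675, p₀ = 0.127.
Under exogeneity and monotonicity, PNS = p₁ − p₀.
PNS = 0.675 − 0.127 = 0.548

PNS ≈ 0.548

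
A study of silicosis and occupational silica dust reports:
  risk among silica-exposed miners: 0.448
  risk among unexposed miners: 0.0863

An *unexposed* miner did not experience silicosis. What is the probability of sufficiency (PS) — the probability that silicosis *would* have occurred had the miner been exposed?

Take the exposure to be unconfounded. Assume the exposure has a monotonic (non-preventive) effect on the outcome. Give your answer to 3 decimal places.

Let p₁ = 0.448, p₀ = 0.0863.
Under exogeneity and monotonicity, PS = (p₁ − p₀) / (1 − p₀).
PS = (0.448 − 0.0863) / (1 − 0.0863) = 0.3617 / 0.9137 ≈ 0.3959

PS ≈ 0.396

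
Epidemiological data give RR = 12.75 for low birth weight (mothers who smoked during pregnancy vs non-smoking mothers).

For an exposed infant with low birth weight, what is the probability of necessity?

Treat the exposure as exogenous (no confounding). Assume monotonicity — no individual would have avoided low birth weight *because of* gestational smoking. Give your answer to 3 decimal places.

PN ≈ 0.922

Under exogeneity and monotonicity, PN = (RR − 1) / RR = 1 − 1/RR.
PN = (12.75 − 1) / 12.75 = 11.75 / 12.75 ≈ 0.9216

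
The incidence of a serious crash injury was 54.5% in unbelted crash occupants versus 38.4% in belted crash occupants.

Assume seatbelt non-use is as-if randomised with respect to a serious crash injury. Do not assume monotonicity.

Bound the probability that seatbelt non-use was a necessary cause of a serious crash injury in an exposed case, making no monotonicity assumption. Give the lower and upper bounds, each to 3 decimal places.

0.295 ≤ PN ≤ 1.000

p₁ = 0.545, p₀ = 0.384.
Under exogeneity alone the bounds on PN are max{0,(p₁−p₀)/p₁} ≤ PN ≤ min{1,(1−p₀)/p₁}.
  lower = (p₁ − p₀)/p₁ = 0.161 / 0.545 ≈ 0.2954
  upper = min{1, (1 − p₀)/p₁} = 0.616 / 0.545 ≈ 1.1303 → capped at 1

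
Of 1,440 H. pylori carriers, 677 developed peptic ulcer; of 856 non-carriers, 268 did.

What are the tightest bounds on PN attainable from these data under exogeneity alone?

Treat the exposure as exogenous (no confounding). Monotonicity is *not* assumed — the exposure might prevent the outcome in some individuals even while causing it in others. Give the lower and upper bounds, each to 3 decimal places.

0.334 ≤ PN ≤ 1.000

p₁ = P(outcome | exposed) = 677/1440 = 0.47014
p₀ = P(outcome | unexposed) = 268/856 = 0.31308
Under exogeneity alone the bounds on PN are max{0,(p₁−p₀)/p₁} ≤ PN ≤ min{1,(1−p₀)/p₁}.
  lower = (p₁ − p₀)/p₁ = 0.15705 / 0.47014 ≈ 0.3341
  upper = min{1, (1 − p₀)/p₁} = 0.68692 / 0.47014 ≈ 1.4611 → capped at 1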